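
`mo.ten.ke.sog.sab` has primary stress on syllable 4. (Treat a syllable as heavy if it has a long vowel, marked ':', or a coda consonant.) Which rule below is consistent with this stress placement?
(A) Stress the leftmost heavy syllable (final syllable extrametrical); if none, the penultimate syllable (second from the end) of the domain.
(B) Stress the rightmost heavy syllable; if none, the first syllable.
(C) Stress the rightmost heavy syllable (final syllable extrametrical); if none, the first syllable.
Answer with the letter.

C

Rule A → syllable 2 (observed: 4).
Rule B → syllable 5 (observed: 4).
Rule C → syllable 4 ✓.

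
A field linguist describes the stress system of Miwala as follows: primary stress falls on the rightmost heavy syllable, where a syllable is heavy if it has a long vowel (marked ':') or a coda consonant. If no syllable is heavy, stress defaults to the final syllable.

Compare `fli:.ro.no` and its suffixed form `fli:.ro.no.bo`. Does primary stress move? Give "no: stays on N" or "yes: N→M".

Base `fli:.ro.no` (3 syllables):
  Weights: 1 fli: H, 2 ro L, 3 no L.
  Heavy syllables in the domain: 1. The rightmost is syllable 1 (fli:).
  → primary stress on syllable 1.
Suffixed `fli:.ro.no.bo` (4 syllables):
  Weights: 1 fli: H, 2 ro L, 3 no L, 4 bo L.
  Heavy syllables in the domain: 1. The rightmost is syllable 1 (fli:).
  → primary stress on syllable 1.

no: stays on 1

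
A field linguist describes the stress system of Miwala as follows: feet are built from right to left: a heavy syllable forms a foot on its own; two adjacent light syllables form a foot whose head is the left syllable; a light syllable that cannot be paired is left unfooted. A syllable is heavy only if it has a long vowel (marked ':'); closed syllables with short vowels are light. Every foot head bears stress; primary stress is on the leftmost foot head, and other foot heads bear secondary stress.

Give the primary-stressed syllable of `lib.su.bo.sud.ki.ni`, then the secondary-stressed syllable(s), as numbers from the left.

primary 1, secondary 3, 5

Weights: 1 lib L, 2 su L, 3 bo L, 4 sud L, 5 ki L, 6 ni L.
Parse right to left (heavy = foot alone; LL = one foot; stranded L unfooted): (ˈlib.su) (ˈbo.sud) (ˈki.ni).
Foot heads: 1, 3, 5.
Primary stress on the leftmost head = syllable 1.
Secondary stress on 3, 5: ˈlib.su.ˌbo.sud.ˌki.ni.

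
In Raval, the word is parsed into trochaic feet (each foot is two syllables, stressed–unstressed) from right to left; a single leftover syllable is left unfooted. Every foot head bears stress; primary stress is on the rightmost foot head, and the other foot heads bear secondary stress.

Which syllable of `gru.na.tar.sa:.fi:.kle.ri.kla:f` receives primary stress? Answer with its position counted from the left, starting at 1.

7

Parse right to left into trochaic (ˈσσ) feet: (ˈgru.na) (ˈtar.sa:) (ˈfi:.kle) (ˈri.kla:f).
Foot heads (stressed positions): 1, 3, 5, 7.
End Rule Rightmost: primary stress on the rightmost head = syllable 7.
Primary stress: syllable 7 → gru.na.tar.sa:.fi:.kle.ˈri.kla:f.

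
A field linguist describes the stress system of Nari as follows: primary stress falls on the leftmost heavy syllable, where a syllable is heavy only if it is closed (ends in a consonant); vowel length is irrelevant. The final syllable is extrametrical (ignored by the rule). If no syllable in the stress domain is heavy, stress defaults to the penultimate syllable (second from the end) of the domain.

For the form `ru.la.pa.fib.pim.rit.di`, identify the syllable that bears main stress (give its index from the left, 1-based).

The final syllable (7, di) is extrametrical; the stress domain is syllables 1–6.
Weights: 1 ru L, 2 la L, 3 pa L, 4 fib H, 5 pim H, 6 rit H.
Heavy syllables in the domain: 4, 5, 6. The leftmost is syllable 4 (fib).
Primary stress: syllable 4 → ru.la.pa.ˈfib.pim.rit.di.

4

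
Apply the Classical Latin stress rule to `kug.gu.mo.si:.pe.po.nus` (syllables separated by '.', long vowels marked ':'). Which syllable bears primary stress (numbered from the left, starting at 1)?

Classical Latin: stress the penult if heavy (long vowel or closed), else the antepenult.
Weights: 5 pe L, 6 po L, 7 nus H.
The penult (syllable 6, po) is light, so stress falls on the antepenult (syllable 5, pe).
Stress on syllable 5: kug.gu.mo.si:.ˈpe.po.nus.

5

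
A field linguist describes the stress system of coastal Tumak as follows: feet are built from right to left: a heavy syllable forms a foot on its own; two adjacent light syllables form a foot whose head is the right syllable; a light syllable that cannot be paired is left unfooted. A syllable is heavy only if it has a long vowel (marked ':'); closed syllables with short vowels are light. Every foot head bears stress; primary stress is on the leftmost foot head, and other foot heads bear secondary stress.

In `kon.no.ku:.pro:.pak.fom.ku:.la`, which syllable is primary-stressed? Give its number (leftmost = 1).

2

Weights: 1 kon L, 2 no L, 3 ku: H, 4 pro: H, 5 pak L, 6 fom L, 7 ku: H, 8 la L.
Parse right to left (heavy = foot alone; LL = one foot; stranded L unfooted): (kon.ˈno) (ˈku:) (ˈpro:) (pak.ˈfom) (ˈku:) la.
Foot heads: 2, 3, 4, 6, 7.
Primary stress on the leftmost head = syllable 2.
Primary stress: syllable 2 → kon.ˈno.ku:.pro:.pak.fom.ku:.la.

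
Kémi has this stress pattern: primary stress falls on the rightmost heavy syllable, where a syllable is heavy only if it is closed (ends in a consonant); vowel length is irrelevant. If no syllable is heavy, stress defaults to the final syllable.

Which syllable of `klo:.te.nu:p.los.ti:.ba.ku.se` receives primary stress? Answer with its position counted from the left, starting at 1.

4

Weights: 1 klo: L, 2 te L, 3 nu:p H, 4 los H, 5 ti: L, 6 ba L, 7 ku L, 8 se L.
Heavy syllables in the domain: 3, 4. The rightmost is syllable 4 (los).
Primary stress: syllable 4 → klo:.te.nu:p.ˈlos.ti:.ba.ku.se.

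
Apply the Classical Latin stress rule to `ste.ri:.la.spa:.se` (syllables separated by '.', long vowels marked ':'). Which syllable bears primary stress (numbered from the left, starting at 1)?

4

Classical Latin: stress the penult if heavy (long vowel or closed), else the antepenult.
Weights: 3 la L, 4 spa: H, 5 se L.
The penult (syllable 4, spa:) is heavy, so it takes stress.
Stress on syllable 4: ste.ri:.la.ˈspa:.se.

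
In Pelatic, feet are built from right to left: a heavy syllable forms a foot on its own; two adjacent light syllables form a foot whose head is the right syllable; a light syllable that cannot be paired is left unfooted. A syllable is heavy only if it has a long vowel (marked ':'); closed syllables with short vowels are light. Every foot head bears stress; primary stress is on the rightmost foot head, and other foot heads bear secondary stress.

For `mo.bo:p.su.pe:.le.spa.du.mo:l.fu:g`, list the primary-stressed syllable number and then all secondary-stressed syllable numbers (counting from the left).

Weights: 1 mo L, 2 bo:p H, 3 su L, 4 pe: H, 5 le L, 6 spa L, 7 du L, 8 mo:l H, 9 fu:g H.
Parse right to left (heavy = foot alone; LL = one foot; stranded L unfooted): mo (ˈbo:p) su (ˈpe:) le (spa.ˈdu) (ˈmo:l) (ˈfu:g).
Foot heads: 2, 4, 7, 8, 9.
Primary stress on the rightmost head = syllable 9.
Secondary stress on 2, 4, 7, 8: mo.ˌbo:p.su.ˌpe:.le.spa.ˌdu.ˌmo:l.ˈfu:g.

primary 9, secondary 2, 4, 7, 8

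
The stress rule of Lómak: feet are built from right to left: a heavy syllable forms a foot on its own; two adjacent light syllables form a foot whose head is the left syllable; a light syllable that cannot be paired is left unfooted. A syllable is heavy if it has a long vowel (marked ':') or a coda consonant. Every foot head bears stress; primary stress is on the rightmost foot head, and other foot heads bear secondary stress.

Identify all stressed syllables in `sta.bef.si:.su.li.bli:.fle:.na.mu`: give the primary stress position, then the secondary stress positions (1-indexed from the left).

Weights: 1 sta L, 2 bef H, 3 si: H, 4 su L, 5 li L, 6 bli: H, 7 fle: H, 8 na L, 9 mu L.
Parse right to left (heavy = foot alone; LL = one foot; stranded L unfooted): sta (ˈbef) (ˈsi:) (ˈsu.li) (ˈbli:) (ˈfle:) (ˈna.mu).
Foot heads: 2, 3, 4, 6, 7, 8.
Primary stress on the rightmost head = syllable 8.
Secondary stress on 2, 3, 4, 6, 7: sta.ˌbef.ˌsi:.ˌsu.li.ˌbli:.ˌfle:.ˈna.mu.

primary 8, secondary 2, 3, 4, 6, 7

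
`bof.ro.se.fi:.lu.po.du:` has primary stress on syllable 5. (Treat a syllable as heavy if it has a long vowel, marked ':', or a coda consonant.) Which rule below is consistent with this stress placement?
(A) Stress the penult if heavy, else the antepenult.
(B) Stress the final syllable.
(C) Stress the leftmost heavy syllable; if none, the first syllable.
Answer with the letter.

A

Rule A → syllable 5 ✓.
Rule B → syllable 7 (observed: 5).
Rule C → syllable 1 (observed: 5).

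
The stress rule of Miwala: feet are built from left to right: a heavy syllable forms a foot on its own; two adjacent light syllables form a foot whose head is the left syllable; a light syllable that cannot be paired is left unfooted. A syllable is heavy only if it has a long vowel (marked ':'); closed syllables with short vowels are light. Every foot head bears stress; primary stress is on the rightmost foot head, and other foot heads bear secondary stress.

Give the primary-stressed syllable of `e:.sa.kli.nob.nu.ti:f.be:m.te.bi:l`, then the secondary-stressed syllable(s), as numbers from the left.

Weights: 1 e: H, 2 sa L, 3 kli L, 4 nob L, 5 nu L, 6 ti:f H, 7 be:m H, 8 te L, 9 bi:l H.
Parse left to right (heavy = foot alone; LL = one foot; stranded L unfooted): (ˈe:) (ˈsa.kli) (ˈnob.nu) (ˈti:f) (ˈbe:m) te (ˈbi:l).
Foot heads: 1, 2, 4, 6, 7, 9.
Primary stress on the rightmost head = syllable 9.
Secondary stress on 1, 2, 4, 6, 7: ˌe:.ˌsa.kli.ˌnob.nu.ˌti:f.ˌbe:m.te.ˈbi:l.

primary 9, secondary 1, 2, 4, 6, 7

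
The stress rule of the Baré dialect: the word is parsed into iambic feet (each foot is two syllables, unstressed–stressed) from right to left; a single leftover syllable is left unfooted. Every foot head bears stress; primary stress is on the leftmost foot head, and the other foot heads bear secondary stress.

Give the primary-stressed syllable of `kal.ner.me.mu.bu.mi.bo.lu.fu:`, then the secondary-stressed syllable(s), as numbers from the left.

primary 3, secondary 5, 7, 9

Parse right to left into iambic (σˈσ) feet: kal (ner.ˈme) (mu.ˈbu) (mi.ˈbo) (lu.ˈfu:). Syllable 1 is left unfooted.
Foot heads (stressed positions): 3, 5, 7, 9.
End Rule Leftmost: primary stress on the leftmost head = syllable 3.
Secondary stress on 5, 7, 9: kal.ner.ˈme.mu.ˌbu.mi.ˌbo.lu.ˌfu:.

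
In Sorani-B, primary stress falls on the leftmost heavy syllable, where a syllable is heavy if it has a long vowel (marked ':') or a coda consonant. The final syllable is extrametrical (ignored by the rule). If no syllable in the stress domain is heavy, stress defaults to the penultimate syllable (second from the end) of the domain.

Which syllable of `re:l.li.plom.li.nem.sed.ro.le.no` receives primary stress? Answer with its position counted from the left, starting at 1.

The final syllable (9, no) is extrametrical; the stress domain is syllables 1–8.
Weights: 1 re:l H, 2 li L, 3 plom H, 4 li L, 5 nem H, 6 sed H, 7 ro L, 8 le L.
Heavy syllables in the domain: 1, 3, 5, 6. The leftmost is syllable 1 (re:l).
Primary stress: syllable 1 → ˈre:l.li.plom.li.nem.sed.ro.le.no.

1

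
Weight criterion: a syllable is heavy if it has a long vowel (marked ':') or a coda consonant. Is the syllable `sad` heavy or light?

heavy

`sad`: short vowel, closed (coda /d/). Closed → heavy.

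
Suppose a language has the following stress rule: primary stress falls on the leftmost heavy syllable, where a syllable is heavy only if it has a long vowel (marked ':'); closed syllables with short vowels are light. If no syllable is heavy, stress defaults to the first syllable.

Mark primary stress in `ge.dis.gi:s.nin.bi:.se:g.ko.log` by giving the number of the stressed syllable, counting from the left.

Weights: 1 ge L, 2 dis L, 3 gi:s H, 4 nin L, 5 bi: H, 6 se:g H, 7 ko L, 8 log L.
Heavy syllables in the domain: 3, 5, 6. The leftmost is syllable 3 (gi:s).
Primary stress: syllable 3 → ge.dis.ˈgi:s.nin.bi:.se:g.ko.log.

3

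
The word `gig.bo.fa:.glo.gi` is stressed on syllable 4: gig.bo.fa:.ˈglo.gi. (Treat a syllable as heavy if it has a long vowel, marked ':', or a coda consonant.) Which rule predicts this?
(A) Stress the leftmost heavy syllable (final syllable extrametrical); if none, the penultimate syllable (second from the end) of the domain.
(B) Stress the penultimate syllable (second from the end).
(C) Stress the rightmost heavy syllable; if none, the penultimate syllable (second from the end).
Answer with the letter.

B

Rule A → syllable 1 (observed: 4).
Rule B → syllable 4 ✓.
Rule C → syllable 3 (observed: 4).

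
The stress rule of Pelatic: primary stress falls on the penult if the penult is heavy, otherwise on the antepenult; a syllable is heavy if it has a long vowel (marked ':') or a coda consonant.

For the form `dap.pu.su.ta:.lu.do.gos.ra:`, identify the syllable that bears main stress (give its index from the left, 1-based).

7

Weights: 6 do L, 7 gos H, 8 ra: H.
The penult (syllable 7, gos) is heavy, so it takes stress.
Primary stress: syllable 7 → dap.pu.su.ta:.lu.do.ˈgos.ra:.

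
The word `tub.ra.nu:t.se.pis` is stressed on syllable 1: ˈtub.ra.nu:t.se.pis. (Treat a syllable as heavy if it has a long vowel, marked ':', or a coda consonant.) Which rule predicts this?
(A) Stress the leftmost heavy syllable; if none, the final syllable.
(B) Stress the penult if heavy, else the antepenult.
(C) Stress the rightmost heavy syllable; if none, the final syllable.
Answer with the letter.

A

Rule A → syllable 1 ✓.
Rule B → syllable 3 (observed: 1).
Rule C → syllable 5 (observed: 1).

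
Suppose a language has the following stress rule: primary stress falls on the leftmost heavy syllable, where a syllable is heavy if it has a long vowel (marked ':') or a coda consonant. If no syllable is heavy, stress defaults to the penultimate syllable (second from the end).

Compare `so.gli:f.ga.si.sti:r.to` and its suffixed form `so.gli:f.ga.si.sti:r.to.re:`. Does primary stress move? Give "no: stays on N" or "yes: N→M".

Base `so.gli:f.ga.si.sti:r.to` (6 syllables):
  Weights: 1 so L, 2 gli:f H, 3 ga L, 4 si L, 5 sti:r H, 6 to L.
  Heavy syllables in the domain: 2, 5. The leftmost is syllable 2 (gli:f).
  → primary stress on syllable 2.
Suffixed `so.gli:f.ga.si.sti:r.to.re:` (7 syllables):
  Weights: 1 so L, 2 gli:f H, 3 ga L, 4 si L, 5 sti:r H, 6 to L, 7 re: H.
  Heavy syllables in the domain: 2, 5, 7. The leftmost is syllable 2 (gli:f).
  → primary stress on syllable 2.

no: stays on 2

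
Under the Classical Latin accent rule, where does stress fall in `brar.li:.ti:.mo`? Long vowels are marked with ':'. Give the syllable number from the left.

3

Classical Latin: stress the penult if heavy (long vowel or closed), else the antepenult.
Weights: 2 li: H, 3 ti: H, 4 mo L.
The penult (syllable 3, ti:) is heavy, so it takes stress.
Stress on syllable 3: brar.li:.ˈti:.mo.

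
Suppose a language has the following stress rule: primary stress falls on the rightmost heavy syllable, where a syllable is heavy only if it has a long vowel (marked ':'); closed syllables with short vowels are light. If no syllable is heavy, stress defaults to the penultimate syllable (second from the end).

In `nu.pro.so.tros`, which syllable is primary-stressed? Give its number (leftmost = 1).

Weights: 1 nu L, 2 pro L, 3 so L, 4 tros L.
No heavy syllable in the domain; default to the penultimate syllable (second from the end) = syllable 3.
Primary stress: syllable 3 → nu.pro.ˈso.tros.

3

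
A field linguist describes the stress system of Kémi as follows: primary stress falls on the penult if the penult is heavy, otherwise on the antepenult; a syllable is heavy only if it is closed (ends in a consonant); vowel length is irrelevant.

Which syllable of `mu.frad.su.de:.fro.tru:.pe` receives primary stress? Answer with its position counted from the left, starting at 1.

Weights: 5 fro L, 6 tru: L, 7 pe L.
The penult (syllable 6, tru:) is light, so stress falls on the antepenult (syllable 5, fro).
Primary stress: syllable 5 → mu.frad.su.de:.ˈfro.tru:.pe.

5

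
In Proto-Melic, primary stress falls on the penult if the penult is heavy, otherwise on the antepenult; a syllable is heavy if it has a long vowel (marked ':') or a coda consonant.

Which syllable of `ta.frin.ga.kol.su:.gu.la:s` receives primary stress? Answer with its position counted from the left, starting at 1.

5

Weights: 5 su: H, 6 gu L, 7 la:s H.
The penult (syllable 6, gu) is light, so stress falls on the antepenult (syllable 5, su:).
Primary stress: syllable 5 → ta.frin.ga.kol.ˈsu:.gu.la:s.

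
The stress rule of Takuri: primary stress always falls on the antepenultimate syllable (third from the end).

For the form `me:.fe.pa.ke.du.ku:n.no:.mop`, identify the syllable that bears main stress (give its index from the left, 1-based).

6

The word has 8 syllables; the antepenultimate syllable (third from the end) is syllable 6 (ku:n).
Primary stress: syllable 6 → me:.fe.pa.ke.du.ˈku:n.no:.mop.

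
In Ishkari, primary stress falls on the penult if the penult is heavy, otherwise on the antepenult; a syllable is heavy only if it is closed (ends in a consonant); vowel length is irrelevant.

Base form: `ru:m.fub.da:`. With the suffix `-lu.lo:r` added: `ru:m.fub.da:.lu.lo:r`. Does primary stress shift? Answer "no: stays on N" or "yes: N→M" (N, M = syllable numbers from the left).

Base `ru:m.fub.da:` (3 syllables):
  Weights: 1 ru:m H, 2 fub H, 3 da: L.
  The penult (syllable 2, fub) is heavy, so it takes stress.
  → primary stress on syllable 2.
Suffixed `ru:m.fub.da:.lu.lo:r` (5 syllables):
  Weights: 3 da: L, 4 lu L, 5 lo:r H.
  The penult (syllable 4, lu) is light, so stress falls on the antepenult (syllable 3, da:).
  → primary stress on syllable 3.

yes: 2→3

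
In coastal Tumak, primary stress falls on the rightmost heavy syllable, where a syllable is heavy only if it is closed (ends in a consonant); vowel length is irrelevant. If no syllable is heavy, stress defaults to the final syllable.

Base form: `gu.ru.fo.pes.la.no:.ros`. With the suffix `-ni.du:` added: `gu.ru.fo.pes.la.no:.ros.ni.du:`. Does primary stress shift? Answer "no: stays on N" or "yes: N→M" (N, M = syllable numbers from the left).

no: stays on 7

Base `gu.ru.fo.pes.la.no:.ros` (7 syllables):
  Weights: 1 gu L, 2 ru L, 3 fo L, 4 pes H, 5 la L, 6 no: L, 7 ros H.
  Heavy syllables in the domain: 4, 7. The rightmost is syllable 7 (ros).
  → primary stress on syllable 7.
Suffixed `gu.ru.fo.pes.la.no:.ros.ni.du:` (9 syllables):
  Weights: 1 gu L, 2 ru L, 3 fo L, 4 pes H, 5 la L, 6 no: L, 7 ros H, 8 ni L, 9 du: L.
  Heavy syllables in the domain: 4, 7. The rightmost is syllable 7 (ros).
  → primary stress on syllable 7.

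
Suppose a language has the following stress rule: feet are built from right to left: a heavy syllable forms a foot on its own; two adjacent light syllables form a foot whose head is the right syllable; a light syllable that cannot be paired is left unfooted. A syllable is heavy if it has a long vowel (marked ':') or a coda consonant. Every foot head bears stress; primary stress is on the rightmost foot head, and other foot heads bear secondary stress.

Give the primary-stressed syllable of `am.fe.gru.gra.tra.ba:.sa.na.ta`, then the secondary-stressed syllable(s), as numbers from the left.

primary 9, secondary 1, 3, 5, 6

Weights: 1 am H, 2 fe L, 3 gru L, 4 gra L, 5 tra L, 6 ba: H, 7 sa L, 8 na L, 9 ta L.
Parse right to left (heavy = foot alone; LL = one foot; stranded L unfooted): (ˈam) (fe.ˈgru) (gra.ˈtra) (ˈba:) sa (na.ˈta).
Foot heads: 1, 3, 5, 6, 9.
Primary stress on the rightmost head = syllable 9.
Secondary stress on 1, 3, 5, 6: ˌam.fe.ˌgru.gra.ˌtra.ˌba:.sa.na.ˈta.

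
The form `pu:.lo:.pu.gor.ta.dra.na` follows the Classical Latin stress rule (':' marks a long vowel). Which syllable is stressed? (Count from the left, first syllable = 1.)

5

Classical Latin: stress the penult if heavy (long vowel or closed), else the antepenult.
Weights: 5 ta L, 6 dra L, 7 na L.
The penult (syllable 6, dra) is light, so stress falls on the antepenult (syllable 5, ta).
Stress on syllable 5: pu:.lo:.pu.gor.ˈta.dra.na.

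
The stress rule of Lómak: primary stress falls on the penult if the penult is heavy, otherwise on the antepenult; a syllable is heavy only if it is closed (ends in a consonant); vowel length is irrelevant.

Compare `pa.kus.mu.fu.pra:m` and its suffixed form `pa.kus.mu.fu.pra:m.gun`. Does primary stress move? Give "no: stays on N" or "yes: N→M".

yes: 3→5

Base `pa.kus.mu.fu.pra:m` (5 syllables):
  Weights: 3 mu L, 4 fu L, 5 pra:m H.
  The penult (syllable 4, fu) is light, so stress falls on the antepenult (syllable 3, mu).
  → primary stress on syllable 3.
Suffixed `pa.kus.mu.fu.pra:m.gun` (6 syllables):
  Weights: 4 fu L, 5 pra:m H, 6 gun H.
  The penult (syllable 5, pra:m) is heavy, so it takes stress.
  → primary stress on syllable 5.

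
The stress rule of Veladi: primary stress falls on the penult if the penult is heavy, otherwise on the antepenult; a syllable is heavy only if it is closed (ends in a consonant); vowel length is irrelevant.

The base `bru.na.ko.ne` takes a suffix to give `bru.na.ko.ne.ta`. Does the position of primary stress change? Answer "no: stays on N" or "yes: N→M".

yes: 2→3

Base `bru.na.ko.ne` (4 syllables):
  Weights: 2 na L, 3 ko L, 4 ne L.
  The penult (syllable 3, ko) is light, so stress falls on the antepenult (syllable 2, na).
  → primary stress on syllable 2.
Suffixed `bru.na.ko.ne.ta` (5 syllables):
  Weights: 3 ko L, 4 ne L, 5 ta L.
  The penult (syllable 4, ne) is light, so stress falls on the antepenult (syllable 3, ko).
  → primary stress on syllable 3.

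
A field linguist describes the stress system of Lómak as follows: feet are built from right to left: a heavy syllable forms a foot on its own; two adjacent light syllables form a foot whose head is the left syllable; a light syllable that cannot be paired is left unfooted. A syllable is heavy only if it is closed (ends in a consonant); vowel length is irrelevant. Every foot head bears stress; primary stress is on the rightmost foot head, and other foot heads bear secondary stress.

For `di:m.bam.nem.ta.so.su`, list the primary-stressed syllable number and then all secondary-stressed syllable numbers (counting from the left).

primary 5, secondary 1, 2, 3

Weights: 1 di:m H, 2 bam H, 3 nem H, 4 ta L, 5 so L, 6 su L.
Parse right to left (heavy = foot alone; LL = one foot; stranded L unfooted): (ˈdi:m) (ˈbam) (ˈnem) ta (ˈso.su).
Foot heads: 1, 2, 3, 5.
Primary stress on the rightmost head = syllable 5.
Secondary stress on 1, 2, 3: ˌdi:m.ˌbam.ˌnem.ta.ˈso.su.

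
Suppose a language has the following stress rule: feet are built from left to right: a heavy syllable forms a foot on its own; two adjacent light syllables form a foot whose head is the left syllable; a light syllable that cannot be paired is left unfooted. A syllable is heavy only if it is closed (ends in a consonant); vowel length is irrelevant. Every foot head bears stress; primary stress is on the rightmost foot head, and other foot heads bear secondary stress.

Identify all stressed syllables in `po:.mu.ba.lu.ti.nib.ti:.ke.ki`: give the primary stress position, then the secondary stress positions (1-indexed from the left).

primary 7, secondary 1, 3, 6

Weights: 1 po: L, 2 mu L, 3 ba L, 4 lu L, 5 ti L, 6 nib H, 7 ti: L, 8 ke L, 9 ki L.
Parse left to right (heavy = foot alone; LL = one foot; stranded L unfooted): (ˈpo:.mu) (ˈba.lu) ti (ˈnib) (ˈti:.ke) ki.
Foot heads: 1, 3, 6, 7.
Primary stress on the rightmost head = syllable 7.
Secondary stress on 1, 3, 6: ˌpo:.mu.ˌba.lu.ti.ˌnib.ˈti:.ke.ki.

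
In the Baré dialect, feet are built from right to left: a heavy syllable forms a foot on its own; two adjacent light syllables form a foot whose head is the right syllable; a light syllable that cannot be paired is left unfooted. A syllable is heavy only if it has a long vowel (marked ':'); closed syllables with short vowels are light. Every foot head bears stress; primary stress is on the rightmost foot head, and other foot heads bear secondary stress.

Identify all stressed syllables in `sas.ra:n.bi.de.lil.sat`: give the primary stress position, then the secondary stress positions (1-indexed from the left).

primary 6, secondary 2, 4

Weights: 1 sas L, 2 ra:n H, 3 bi L, 4 de L, 5 lil L, 6 sat L.
Parse right to left (heavy = foot alone; LL = one foot; stranded L unfooted): sas (ˈra:n) (bi.ˈde) (lil.ˈsat).
Foot heads: 2, 4, 6.
Primary stress on the rightmost head = syllable 6.
Secondary stress on 2, 4: sas.ˌra:n.bi.ˌde.lil.ˈsat.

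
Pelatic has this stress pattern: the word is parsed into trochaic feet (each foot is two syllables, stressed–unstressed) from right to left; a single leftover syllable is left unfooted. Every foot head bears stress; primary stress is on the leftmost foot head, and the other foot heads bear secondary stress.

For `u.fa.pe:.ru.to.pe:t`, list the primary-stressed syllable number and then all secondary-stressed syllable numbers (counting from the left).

primary 1, secondary 3, 5

Parse right to left into trochaic (ˈσσ) feet: (ˈu.fa) (ˈpe:.ru) (ˈto.pe:t).
Foot heads (stressed positions): 1, 3, 5.
End Rule Leftmost: primary stress on the leftmost head = syllable 1.
Secondary stress on 3, 5: ˈu.fa.ˌpe:.ru.ˌto.pe:t.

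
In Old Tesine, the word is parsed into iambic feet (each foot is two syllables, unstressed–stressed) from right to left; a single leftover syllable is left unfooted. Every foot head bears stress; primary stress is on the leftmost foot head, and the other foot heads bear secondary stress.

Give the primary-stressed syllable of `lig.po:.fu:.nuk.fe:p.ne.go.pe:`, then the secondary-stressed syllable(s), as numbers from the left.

primary 2, secondary 4, 6, 8

Parse right to left into iambic (σˈσ) feet: (lig.ˈpo:) (fu:.ˈnuk) (fe:p.ˈne) (go.ˈpe:).
Foot heads (stressed positions): 2, 4, 6, 8.
End Rule Leftmost: primary stress on the leftmost head = syllable 2.
Secondary stress on 4, 6, 8: lig.ˈpo:.fu:.ˌnuk.fe:p.ˌne.go.ˌpe:.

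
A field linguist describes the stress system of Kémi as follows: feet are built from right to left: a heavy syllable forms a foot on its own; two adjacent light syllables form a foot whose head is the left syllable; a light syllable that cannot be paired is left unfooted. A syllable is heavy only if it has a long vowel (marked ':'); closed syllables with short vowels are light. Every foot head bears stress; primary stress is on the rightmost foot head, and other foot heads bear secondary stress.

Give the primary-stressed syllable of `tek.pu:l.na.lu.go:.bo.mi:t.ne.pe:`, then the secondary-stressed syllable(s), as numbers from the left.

primary 9, secondary 2, 3, 5, 7

Weights: 1 tek L, 2 pu:l H, 3 na L, 4 lu L, 5 go: H, 6 bo L, 7 mi:t H, 8 ne L, 9 pe: H.
Parse right to left (heavy = foot alone; LL = one foot; stranded L unfooted): tek (ˈpu:l) (ˈna.lu) (ˈgo:) bo (ˈmi:t) ne (ˈpe:).
Foot heads: 2, 3, 5, 7, 9.
Primary stress on the rightmost head = syllable 9.
Secondary stress on 2, 3, 5, 7: tek.ˌpu:l.ˌna.lu.ˌgo:.bo.ˌmi:t.ne.ˈpe:.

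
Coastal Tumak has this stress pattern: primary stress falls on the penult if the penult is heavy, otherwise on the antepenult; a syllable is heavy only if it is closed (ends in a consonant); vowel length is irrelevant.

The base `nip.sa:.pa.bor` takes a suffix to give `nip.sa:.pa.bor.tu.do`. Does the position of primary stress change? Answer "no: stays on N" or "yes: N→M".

Base `nip.sa:.pa.bor` (4 syllables):
  Weights: 2 sa: L, 3 pa L, 4 bor H.
  The penult (syllable 3, pa) is light, so stress falls on the antepenult (syllable 2, sa:).
  → primary stress on syllable 2.
Suffixed `nip.sa:.pa.bor.tu.do` (6 syllables):
  Weights: 4 bor H, 5 tu L, 6 do L.
  The penult (syllable 5, tu) is light, so stress falls on the antepenult (syllable 4, bor).
  → primary stress on syllable 4.

yes: 2→4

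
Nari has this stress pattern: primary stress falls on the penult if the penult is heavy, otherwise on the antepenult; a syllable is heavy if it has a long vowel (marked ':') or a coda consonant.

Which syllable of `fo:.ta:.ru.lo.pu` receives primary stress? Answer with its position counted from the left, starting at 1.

Weights: 3 ru L, 4 lo L, 5 pu L.
The penult (syllable 4, lo) is light, so stress falls on the antepenult (syllable 3, ru).
Primary stress: syllable 3 → fo:.ta:.ˈru.lo.pu.

3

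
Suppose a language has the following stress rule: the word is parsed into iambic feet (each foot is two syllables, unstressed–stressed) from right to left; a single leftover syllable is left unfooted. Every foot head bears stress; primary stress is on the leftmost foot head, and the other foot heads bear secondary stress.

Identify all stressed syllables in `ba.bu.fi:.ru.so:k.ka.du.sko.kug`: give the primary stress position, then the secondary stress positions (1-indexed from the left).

Parse right to left into iambic (σˈσ) feet: ba (bu.ˈfi:) (ru.ˈso:k) (ka.ˈdu) (sko.ˈkug). Syllable 1 is left unfooted.
Foot heads (stressed positions): 3, 5, 7, 9.
End Rule Leftmost: primary stress on the leftmost head = syllable 3.
Secondary stress on 5, 7, 9: ba.bu.ˈfi:.ru.ˌso:k.ka.ˌdu.sko.ˌkug.

primary 3, secondary 5, 7, 9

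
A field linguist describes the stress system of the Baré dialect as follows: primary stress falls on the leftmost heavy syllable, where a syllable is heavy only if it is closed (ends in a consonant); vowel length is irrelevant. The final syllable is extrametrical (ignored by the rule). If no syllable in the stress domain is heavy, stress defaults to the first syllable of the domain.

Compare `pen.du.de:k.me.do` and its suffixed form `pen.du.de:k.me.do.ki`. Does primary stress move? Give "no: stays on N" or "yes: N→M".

Base `pen.du.de:k.me.do` (5 syllables):
  The final syllable (5, do) is extrametrical; the stress domain is syllables 1–4.
  Weights: 1 pen H, 2 du L, 3 de:k H, 4 me L.
  Heavy syllables in the domain: 1, 3. The leftmost is syllable 1 (pen).
  → primary stress on syllable 1.
Suffixed `pen.du.de:k.me.do.ki` (6 syllables):
  The final syllable (6, ki) is extrametrical; the stress domain is syllables 1–5.
  Weights: 1 pen H, 2 du L, 3 de:k H, 4 me L, 5 do L.
  Heavy syllables in the domain: 1, 3. The leftmost is syllable 1 (pen).
  → primary stress on syllable 1.

no: stays on 1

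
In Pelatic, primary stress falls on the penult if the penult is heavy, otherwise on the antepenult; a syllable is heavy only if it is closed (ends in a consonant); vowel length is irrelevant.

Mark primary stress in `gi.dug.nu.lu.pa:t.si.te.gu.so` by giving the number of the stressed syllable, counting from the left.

7

Weights: 7 te L, 8 gu L, 9 so L.
The penult (syllable 8, gu) is light, so stress falls on the antepenult (syllable 7, te).
Primary stress: syllable 7 → gi.dug.nu.lu.pa:t.si.ˈte.gu.so.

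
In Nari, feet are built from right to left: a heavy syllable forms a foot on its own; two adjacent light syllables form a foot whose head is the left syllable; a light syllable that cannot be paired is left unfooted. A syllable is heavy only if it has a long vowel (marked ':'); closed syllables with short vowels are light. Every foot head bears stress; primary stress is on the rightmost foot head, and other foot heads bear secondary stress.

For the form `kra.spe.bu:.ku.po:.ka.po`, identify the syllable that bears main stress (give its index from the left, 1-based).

Weights: 1 kra L, 2 spe L, 3 bu: H, 4 ku L, 5 po: H, 6 ka L, 7 po L.
Parse right to left (heavy = foot alone; LL = one foot; stranded L unfooted): (ˈkra.spe) (ˈbu:) ku (ˈpo:) (ˈka.po).
Foot heads: 1, 3, 5, 6.
Primary stress on the rightmost head = syllable 6.
Primary stress: syllable 6 → kra.spe.bu:.ku.po:.ˈka.po.

6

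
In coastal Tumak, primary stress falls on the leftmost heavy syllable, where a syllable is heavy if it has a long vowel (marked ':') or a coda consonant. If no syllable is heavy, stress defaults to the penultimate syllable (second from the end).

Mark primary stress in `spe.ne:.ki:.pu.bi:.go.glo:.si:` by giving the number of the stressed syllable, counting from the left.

Weights: 1 spe L, 2 ne: H, 3 ki: H, 4 pu L, 5 bi: H, 6 go L, 7 glo: H, 8 si: H.
Heavy syllables in the domain: 2, 3, 5, 7, 8. The leftmost is syllable 2 (ne:).
Primary stress: syllable 2 → spe.ˈne:.ki:.pu.bi:.go.glo:.si:.

2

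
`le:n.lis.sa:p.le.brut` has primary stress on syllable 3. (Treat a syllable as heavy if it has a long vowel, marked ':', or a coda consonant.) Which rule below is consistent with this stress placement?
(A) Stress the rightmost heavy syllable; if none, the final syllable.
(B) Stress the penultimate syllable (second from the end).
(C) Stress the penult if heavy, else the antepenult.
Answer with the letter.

Rule A → syllable 5 (observed: 3).
Rule B → syllable 4 (observed: 3).
Rule C → syllable 3 ✓.

C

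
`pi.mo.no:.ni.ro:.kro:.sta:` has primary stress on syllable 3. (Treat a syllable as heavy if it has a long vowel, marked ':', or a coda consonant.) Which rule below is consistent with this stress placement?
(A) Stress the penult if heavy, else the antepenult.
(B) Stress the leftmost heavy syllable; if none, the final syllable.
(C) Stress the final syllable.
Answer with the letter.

Rule A → syllable 6 (observed: 3).
Rule B → syllable 3 ✓.
Rule C → syllable 7 (observed: 3).

B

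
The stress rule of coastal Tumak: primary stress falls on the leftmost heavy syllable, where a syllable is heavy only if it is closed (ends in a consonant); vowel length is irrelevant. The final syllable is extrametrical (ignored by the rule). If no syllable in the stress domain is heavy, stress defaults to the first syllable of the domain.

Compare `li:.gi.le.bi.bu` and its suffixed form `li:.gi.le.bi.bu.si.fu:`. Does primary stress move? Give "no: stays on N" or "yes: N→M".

Base `li:.gi.le.bi.bu` (5 syllables):
  The final syllable (5, bu) is extrametrical; the stress domain is syllables 1–4.
  Weights: 1 li: L, 2 gi L, 3 le L, 4 bi L.
  No heavy syllable in the domain; default to the first syllable of the domain = syllable 1.
  → primary stress on syllable 1.
Suffixed `li:.gi.le.bi.bu.si.fu:` (7 syllables):
  The final syllable (7, fu:) is extrametrical; the stress domain is syllables 1–6.
  Weights: 1 li: L, 2 gi L, 3 le L, 4 bi L, 5 bu L, 6 si L.
  No heavy syllable in the domain; default to the first syllable of the domain = syllable 1.
  → primary stress on syllable 1.

no: stays on 1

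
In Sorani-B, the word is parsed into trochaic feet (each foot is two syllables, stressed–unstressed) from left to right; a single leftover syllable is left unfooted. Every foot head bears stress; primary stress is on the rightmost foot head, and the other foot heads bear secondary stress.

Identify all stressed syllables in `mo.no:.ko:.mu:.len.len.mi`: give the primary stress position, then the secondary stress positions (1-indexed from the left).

Parse left to right into trochaic (ˈσσ) feet: (ˈmo.no:) (ˈko:.mu:) (ˈlen.len) mi. Syllable 7 is left unfooted.
Foot heads (stressed positions): 1, 3, 5.
End Rule Rightmost: primary stress on the rightmost head = syllable 5.
Secondary stress on 1, 3: ˌmo.no:.ˌko:.mu:.ˈlen.len.mi.

primary 5, secondary 1, 3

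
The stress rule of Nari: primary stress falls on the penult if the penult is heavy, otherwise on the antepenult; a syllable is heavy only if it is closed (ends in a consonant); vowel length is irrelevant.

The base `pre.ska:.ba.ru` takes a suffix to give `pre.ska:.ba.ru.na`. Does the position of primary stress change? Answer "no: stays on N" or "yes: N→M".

Base `pre.ska:.ba.ru` (4 syllables):
  Weights: 2 ska: L, 3 ba L, 4 ru L.
  The penult (syllable 3, ba) is light, so stress falls on the antepenult (syllable 2, ska:).
  → primary stress on syllable 2.
Suffixed `pre.ska:.ba.ru.na` (5 syllables):
  Weights: 3 ba L, 4 ru L, 5 na L.
  The penult (syllable 4, ru) is light, so stress falls on the antepenult (syllable 3, ba).
  → primary stress on syllable 3.

yes: 2→3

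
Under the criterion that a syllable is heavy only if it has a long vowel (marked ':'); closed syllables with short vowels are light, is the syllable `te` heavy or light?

light

`te`: short vowel, open (no coda). Short vowel → light.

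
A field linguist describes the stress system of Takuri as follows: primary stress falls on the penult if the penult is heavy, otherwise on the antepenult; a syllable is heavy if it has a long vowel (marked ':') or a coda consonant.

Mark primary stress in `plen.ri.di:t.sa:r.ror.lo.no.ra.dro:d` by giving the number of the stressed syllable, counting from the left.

7

Weights: 7 no L, 8 ra L, 9 dro:d H.
The penult (syllable 8, ra) is light, so stress falls on the antepenult (syllable 7, no).
Primary stress: syllable 7 → plen.ri.di:t.sa:r.ror.lo.ˈno.ra.dro:d.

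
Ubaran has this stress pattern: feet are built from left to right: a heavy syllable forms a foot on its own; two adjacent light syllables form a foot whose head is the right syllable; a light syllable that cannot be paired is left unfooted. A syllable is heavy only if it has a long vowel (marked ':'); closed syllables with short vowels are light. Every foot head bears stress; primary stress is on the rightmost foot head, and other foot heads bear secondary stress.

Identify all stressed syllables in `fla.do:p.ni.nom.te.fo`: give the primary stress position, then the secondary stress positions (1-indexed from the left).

primary 6, secondary 2, 4

Weights: 1 fla L, 2 do:p H, 3 ni L, 4 nom L, 5 te L, 6 fo L.
Parse left to right (heavy = foot alone; LL = one foot; stranded L unfooted): fla (ˈdo:p) (ni.ˈnom) (te.ˈfo).
Foot heads: 2, 4, 6.
Primary stress on the rightmost head = syllable 6.
Secondary stress on 2, 4: fla.ˌdo:p.ni.ˌnom.te.ˈfo.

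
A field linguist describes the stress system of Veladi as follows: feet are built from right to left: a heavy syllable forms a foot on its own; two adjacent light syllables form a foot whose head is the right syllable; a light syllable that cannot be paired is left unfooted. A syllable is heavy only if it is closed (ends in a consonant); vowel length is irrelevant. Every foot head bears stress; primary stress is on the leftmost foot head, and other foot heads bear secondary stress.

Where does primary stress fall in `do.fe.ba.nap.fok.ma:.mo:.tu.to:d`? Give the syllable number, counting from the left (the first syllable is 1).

Weights: 1 do L, 2 fe L, 3 ba L, 4 nap H, 5 fok H, 6 ma: L, 7 mo: L, 8 tu L, 9 to:d H.
Parse right to left (heavy = foot alone; LL = one foot; stranded L unfooted): do (fe.ˈba) (ˈnap) (ˈfok) ma: (mo:.ˈtu) (ˈto:d).
Foot heads: 3, 4, 5, 8, 9.
Primary stress on the leftmost head = syllable 3.
Primary stress: syllable 3 → do.fe.ˈba.nap.fok.ma:.mo:.tu.to:d.

3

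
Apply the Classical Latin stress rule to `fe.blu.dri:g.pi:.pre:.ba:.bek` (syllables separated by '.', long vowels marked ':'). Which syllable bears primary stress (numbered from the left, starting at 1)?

6

Classical Latin: stress the penult if heavy (long vowel or closed), else the antepenult.
Weights: 5 pre: H, 6 ba: H, 7 bek H.
The penult (syllable 6, ba:) is heavy, so it takes stress.
Stress on syllable 6: fe.blu.dri:g.pi:.pre:.ˈba:.bek.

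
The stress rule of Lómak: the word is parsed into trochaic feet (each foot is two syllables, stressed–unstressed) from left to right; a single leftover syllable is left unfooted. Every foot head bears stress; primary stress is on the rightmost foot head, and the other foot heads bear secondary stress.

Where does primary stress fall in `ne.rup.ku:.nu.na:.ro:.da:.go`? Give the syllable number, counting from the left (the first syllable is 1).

7

Parse left to right into trochaic (ˈσσ) feet: (ˈne.rup) (ˈku:.nu) (ˈna:.ro:) (ˈda:.go).
Foot heads (stressed positions): 1, 3, 5, 7.
End Rule Rightmost: primary stress on the rightmost head = syllable 7.
Primary stress: syllable 7 → ne.rup.ku:.nu.na:.ro:.ˈda:.go.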